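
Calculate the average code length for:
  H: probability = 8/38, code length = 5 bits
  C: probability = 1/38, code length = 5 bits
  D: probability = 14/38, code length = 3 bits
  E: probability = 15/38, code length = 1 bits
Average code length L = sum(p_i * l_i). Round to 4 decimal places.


Weighted contributions p_i * l_i:
  H: (8/38) * 5 = 40/38
  C: (1/38) * 5 = 5/38
  D: (14/38) * 3 = 42/38
  E: (15/38) * 1 = 15/38
Sum = (40 + 5 + 42 + 15)/38 = 102/38

L = 102/38 = 2.6842 bits/symbol


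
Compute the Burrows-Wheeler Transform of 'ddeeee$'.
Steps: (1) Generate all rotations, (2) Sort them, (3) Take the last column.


Rotations (sorted):
  0: $ddeeee -> last char: e
  1: ddeeee$ -> last char: $
  2: deeee$d -> last char: d
  3: e$ddeee -> last char: e
  4: ee$ddee -> last char: e
  5: eee$dde -> last char: e
  6: eeee$dd -> last char: d


BWT = e$deeed


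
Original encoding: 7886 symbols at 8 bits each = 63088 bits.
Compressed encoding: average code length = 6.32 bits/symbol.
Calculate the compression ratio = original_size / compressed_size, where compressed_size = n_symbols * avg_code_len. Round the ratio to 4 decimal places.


original_size = n_symbols * orig_bits = 7886 * 8 = 63088 bits
compressed_size = n_symbols * avg_code_len = 7886 * 6.32 = 49839.52 bits
ratio = original_size / compressed_size = 63088 / 49839.52 = 1.2658

Compression ratio = 1.2658


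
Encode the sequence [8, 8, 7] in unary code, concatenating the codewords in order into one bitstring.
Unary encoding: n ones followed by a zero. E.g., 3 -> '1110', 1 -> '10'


Encode each number as n ones followed by a terminating 0:
  8 -> 111111110 (9 bits)
  8 -> 111111110 (9 bits)
  7 -> 11111110 (8 bits)
Total length = 9 + 9 + 8 = 26 bits.

Unary([8, 8, 7]) = 11111111011111111011111110 (26 bits)


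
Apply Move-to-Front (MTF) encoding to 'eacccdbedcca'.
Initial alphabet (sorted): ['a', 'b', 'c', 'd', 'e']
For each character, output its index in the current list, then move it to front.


MTF encoding:
'e': index 4 in ['a', 'b', 'c', 'd', 'e'] -> ['e', 'a', 'b', 'c', 'd']
'a': index 1 in ['e', 'a', 'b', 'c', 'd'] -> ['a', 'e', 'b', 'c', 'd']
'c': index 3 in ['a', 'e', 'b', 'c', 'd'] -> ['c', 'a', 'e', 'b', 'd']
'c': index 0 in ['c', 'a', 'e', 'b', 'd'] -> ['c', 'a', 'e', 'b', 'd']
'c': index 0 in ['c', 'a', 'e', 'b', 'd'] -> ['c', 'a', 'e', 'b', 'd']
'd': index 4 in ['c', 'a', 'e', 'b', 'd'] -> ['d', 'c', 'a', 'e', 'b']
'b': index 4 in ['d', 'c', 'a', 'e', 'b'] -> ['b', 'd', 'c', 'a', 'e']
'e': index 4 in ['b', 'd', 'c', 'a', 'e'] -> ['e', 'b', 'd', 'c', 'a']
'd': index 2 in ['e', 'b', 'd', 'c', 'a'] -> ['d', 'e', 'b', 'c', 'a']
'c': index 3 in ['d', 'e', 'b', 'c', 'a'] -> ['c', 'd', 'e', 'b', 'a']
'c': index 0 in ['c', 'd', 'e', 'b', 'a'] -> ['c', 'd', 'e', 'b', 'a']
'a': index 4 in ['c', 'd', 'e', 'b', 'a'] -> ['a', 'c', 'd', 'e', 'b']


Output: [4, 1, 3, 0, 0, 4, 4, 4, 2, 3, 0, 4]


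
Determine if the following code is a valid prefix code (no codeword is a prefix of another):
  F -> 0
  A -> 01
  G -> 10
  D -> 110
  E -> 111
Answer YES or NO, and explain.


Checking each pair (does one codeword prefix another?):
  F='0' vs A='01': prefix -- VIOLATION

NO -- this is NOT a valid prefix code. F (0) is a prefix of A (01).


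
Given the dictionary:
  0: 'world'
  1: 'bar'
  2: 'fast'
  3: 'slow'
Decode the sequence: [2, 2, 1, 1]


Look up each index in the dictionary:
  2 -> 'fast'
  2 -> 'fast'
  1 -> 'bar'
  1 -> 'bar'

Decoded: "fast fast bar bar"


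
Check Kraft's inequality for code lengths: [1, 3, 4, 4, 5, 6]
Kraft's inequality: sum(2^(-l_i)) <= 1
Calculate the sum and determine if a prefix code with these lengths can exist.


Sum = 2^(-1) + 2^(-3) + 2^(-4) + 2^(-4) + 2^(-5) + 2^(-6)
    = 0.5 + 0.125 + 0.0625 + 0.0625 + 0.03125 + 0.015625
    = 51/64 = 0.796875
Since 0.796875 <= 1, Kraft's inequality IS satisfied.
A prefix code with these lengths CAN exist.

Kraft sum = 0.796875. Satisfied.


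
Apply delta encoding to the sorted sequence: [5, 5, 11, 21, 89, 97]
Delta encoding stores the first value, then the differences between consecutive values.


First value: 5
Deltas:
  5 - 5 = 0
  11 - 5 = 6
  21 - 11 = 10
  89 - 21 = 68
  97 - 89 = 8


Delta encoded: [5, 0, 6, 10, 68, 8]


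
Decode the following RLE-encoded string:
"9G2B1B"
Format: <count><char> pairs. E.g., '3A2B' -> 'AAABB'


Expanding each <count><char> pair:
  9G -> 'GGGGGGGGG'
  2B -> 'BB'
  1B -> 'B'

Decoded = GGGGGGGGGBBB


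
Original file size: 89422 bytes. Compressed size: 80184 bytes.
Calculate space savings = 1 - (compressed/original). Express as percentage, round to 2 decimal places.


ratio = compressed/original = 80184/89422 = 0.896692
savings = 1 - ratio = 1 - 0.896692 = 0.103308
as a percentage: 0.103308 * 100 = 10.33%

Space savings = 1 - 80184/89422 = 10.33%


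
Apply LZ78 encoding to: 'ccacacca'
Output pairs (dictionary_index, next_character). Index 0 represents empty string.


LZ78 encoding steps:
Dictionary: {0: ''}
Step 1: w='' (idx 0), next='c' -> output (0, 'c'), add 'c' as idx 1
Step 2: w='c' (idx 1), next='a' -> output (1, 'a'), add 'ca' as idx 2
Step 3: w='ca' (idx 2), next='c' -> output (2, 'c'), add 'cac' as idx 3
Step 4: w='ca' (idx 2), end of input -> output (2, '')


Encoded: [(0, 'c'), (1, 'a'), (2, 'c'), (2, '')]


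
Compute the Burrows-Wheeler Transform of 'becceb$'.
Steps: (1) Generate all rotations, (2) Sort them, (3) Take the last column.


Rotations (sorted):
  0: $becceb -> last char: b
  1: b$becce -> last char: e
  2: becceb$ -> last char: $
  3: cceb$be -> last char: e
  4: ceb$bec -> last char: c
  5: eb$becc -> last char: c
  6: ecceb$b -> last char: b


BWT = be$eccb


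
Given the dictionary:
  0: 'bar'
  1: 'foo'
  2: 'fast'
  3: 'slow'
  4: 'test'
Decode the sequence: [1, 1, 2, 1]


Look up each index in the dictionary:
  1 -> 'foo'
  1 -> 'foo'
  2 -> 'fast'
  1 -> 'foo'

Decoded: "foo foo fast foo"


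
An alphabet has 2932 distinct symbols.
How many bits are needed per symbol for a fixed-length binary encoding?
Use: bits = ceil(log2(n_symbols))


log2(2932) = 11.5177
Bracket: 2^11 = 2048 < 2932 <= 2^12 = 4096
So ceil(log2(2932)) = 12

bits = ceil(log2(2932)) = ceil(11.5177) = 12 bits


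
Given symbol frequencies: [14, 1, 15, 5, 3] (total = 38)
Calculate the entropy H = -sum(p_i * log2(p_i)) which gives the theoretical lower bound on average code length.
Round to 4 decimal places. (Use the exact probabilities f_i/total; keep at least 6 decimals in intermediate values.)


Per-symbol terms -p_i * log2(p_i) with p_i = f_i/38:
  p = 14/38 = 0.368421: log2(p) = -1.440573, -p*log2(p) = 0.530737
  p = 1/38 = 0.026316: log2(p) = -5.247928, -p*log2(p) = 0.138103
  p = 15/38 = 0.394737: log2(p) = -1.341037, -p*log2(p) = 0.529357
  p = 5/38 = 0.131579: log2(p) = -2.925999, -p*log2(p) = 0.385000
  p = 3/38 = 0.078947: log2(p) = -3.662965, -p*log2(p) = 0.289181
H = 0.530737 + 0.138103 + 0.529357 + 0.385000 + 0.289181 = 1.872378

H = 1.8724 bits/symbol


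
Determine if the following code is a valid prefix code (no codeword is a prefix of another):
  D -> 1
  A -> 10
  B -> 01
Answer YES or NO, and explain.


Checking each pair (does one codeword prefix another?):
  D='1' vs A='10': prefix -- VIOLATION

NO -- this is NOT a valid prefix code. D (1) is a prefix of A (10).


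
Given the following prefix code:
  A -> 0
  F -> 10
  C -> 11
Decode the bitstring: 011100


Decoding step by step:
Bits 0 -> A
Bits 11 -> C
Bits 10 -> F
Bits 0 -> A


Decoded message: ACFA


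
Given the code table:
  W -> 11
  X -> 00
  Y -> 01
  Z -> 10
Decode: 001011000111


Decoding:
00 -> X
10 -> Z
11 -> W
00 -> X
01 -> Y
11 -> W


Result: XZWXYW


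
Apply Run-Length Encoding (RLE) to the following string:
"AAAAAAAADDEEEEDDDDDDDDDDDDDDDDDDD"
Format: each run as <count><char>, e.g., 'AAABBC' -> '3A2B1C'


Scanning runs left to right:
  i=0: run of 'A' x 8 -> '8A'
  i=8: run of 'D' x 2 -> '2D'
  i=10: run of 'E' x 4 -> '4E'
  i=14: run of 'D' x 19 -> '19D'

RLE = 8A2D4E19D


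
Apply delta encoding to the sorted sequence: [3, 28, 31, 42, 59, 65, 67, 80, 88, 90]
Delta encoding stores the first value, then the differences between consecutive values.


First value: 3
Deltas:
  28 - 3 = 25
  31 - 28 = 3
  42 - 31 = 11
  59 - 42 = 17
  65 - 59 = 6
  67 - 65 = 2
  80 - 67 = 13
  88 - 80 = 8
  90 - 88 = 2


Delta encoded: [3, 25, 3, 11, 17, 6, 2, 13, 8, 2]


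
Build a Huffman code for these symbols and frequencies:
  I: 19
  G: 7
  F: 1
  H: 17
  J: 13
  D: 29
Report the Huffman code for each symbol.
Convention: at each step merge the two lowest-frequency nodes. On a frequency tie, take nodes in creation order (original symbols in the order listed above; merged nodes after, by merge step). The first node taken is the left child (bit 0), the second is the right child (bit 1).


Huffman tree construction:
Step 1: Merge F(1) + G(7) = 8
Step 2: Merge (F+G)(8) + J(13) = 21
Step 3: Merge H(17) + I(19) = 36
Step 4: Merge ((F+G)+J)(21) + D(29) = 50
Step 5: Merge (H+I)(36) + (((F+G)+J)+D)(50) = 86
Read each symbol's code off the tree from the root (left child = 0, right child = 1).

Codes:
  I: 01 (length 2)
  G: 1001 (length 4)
  F: 1000 (length 4)
  H: 00 (length 2)
  J: 101 (length 3)
  D: 11 (length 2)
Average code length: 201/86 = 2.3372 bits/symbol


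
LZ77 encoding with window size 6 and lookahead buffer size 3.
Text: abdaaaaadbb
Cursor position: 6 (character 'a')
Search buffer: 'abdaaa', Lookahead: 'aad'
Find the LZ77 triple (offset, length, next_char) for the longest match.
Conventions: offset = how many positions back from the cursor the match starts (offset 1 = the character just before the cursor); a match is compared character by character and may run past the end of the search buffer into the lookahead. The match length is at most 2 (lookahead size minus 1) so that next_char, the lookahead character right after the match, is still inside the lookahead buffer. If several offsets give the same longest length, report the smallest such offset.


Try each offset into the search buffer:
  offset=1 (pos 5, char 'a'): match length 2
  offset=2 (pos 4, char 'a'): match length 2
  offset=3 (pos 3, char 'a'): match length 2
  offset=4 (pos 2, char 'd'): match length 0
  offset=5 (pos 1, char 'b'): match length 0
  offset=6 (pos 0, char 'a'): match length 1
Longest match has length 2, found at offsets 1, 2, 3; take the smallest, offset 1.
next_char = character at position 6 + 2 = 8 -> 'd'

Best match: offset=1, length=2 (matching 'aa' starting at position 5)
LZ77 triple: (1, 2, 'd')


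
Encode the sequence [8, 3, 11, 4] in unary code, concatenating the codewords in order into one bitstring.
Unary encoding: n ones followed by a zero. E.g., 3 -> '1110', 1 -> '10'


Encode each number as n ones followed by a terminating 0:
  8 -> 111111110 (9 bits)
  3 -> 1110 (4 bits)
  11 -> 111111111110 (12 bits)
  4 -> 11110 (5 bits)
Total length = 9 + 4 + 12 + 5 = 30 bits.

Unary([8, 3, 11, 4]) = 111111110111011111111111011110 (30 bits)


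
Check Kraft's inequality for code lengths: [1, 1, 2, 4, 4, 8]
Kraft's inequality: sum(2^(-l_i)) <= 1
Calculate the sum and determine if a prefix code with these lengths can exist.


Sum = 2^(-1) + 2^(-1) + 2^(-2) + 2^(-4) + 2^(-4) + 2^(-8)
    = 0.5 + 0.5 + 0.25 + 0.0625 + 0.0625 + 0.00390625
    = 353/256 = 1.37890625
Since 1.37890625 > 1, Kraft's inequality is NOT satisfied.
A prefix code with these lengths CANNOT exist.

Kraft sum = 1.37890625. Not satisfied.


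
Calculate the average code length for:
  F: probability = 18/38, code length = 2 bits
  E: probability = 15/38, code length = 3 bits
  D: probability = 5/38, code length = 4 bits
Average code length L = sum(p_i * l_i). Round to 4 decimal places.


Weighted contributions p_i * l_i:
  F: (18/38) * 2 = 36/38
  E: (15/38) * 3 = 45/38
  D: (5/38) * 4 = 20/38
Sum = (36 + 45 + 20)/38 = 101/38

L = 101/38 = 2.6579 bits/symbol


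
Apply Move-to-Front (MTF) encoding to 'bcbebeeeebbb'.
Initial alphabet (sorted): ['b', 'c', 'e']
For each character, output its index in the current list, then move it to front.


MTF encoding:
'b': index 0 in ['b', 'c', 'e'] -> ['b', 'c', 'e']
'c': index 1 in ['b', 'c', 'e'] -> ['c', 'b', 'e']
'b': index 1 in ['c', 'b', 'e'] -> ['b', 'c', 'e']
'e': index 2 in ['b', 'c', 'e'] -> ['e', 'b', 'c']
'b': index 1 in ['e', 'b', 'c'] -> ['b', 'e', 'c']
'e': index 1 in ['b', 'e', 'c'] -> ['e', 'b', 'c']
'e': index 0 in ['e', 'b', 'c'] -> ['e', 'b', 'c']
'e': index 0 in ['e', 'b', 'c'] -> ['e', 'b', 'c']
'e': index 0 in ['e', 'b', 'c'] -> ['e', 'b', 'c']
'b': index 1 in ['e', 'b', 'c'] -> ['b', 'e', 'c']
'b': index 0 in ['b', 'e', 'c'] -> ['b', 'e', 'c']
'b': index 0 in ['b', 'e', 'c'] -> ['b', 'e', 'c']


Output: [0, 1, 1, 2, 1, 1, 0, 0, 0, 1, 0, 0]


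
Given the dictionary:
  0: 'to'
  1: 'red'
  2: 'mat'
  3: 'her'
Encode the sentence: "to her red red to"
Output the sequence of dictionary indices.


Look up each word in the dictionary:
  'to' -> 0
  'her' -> 3
  'red' -> 1
  'red' -> 1
  'to' -> 0

Encoded: [0, 3, 1, 1, 0]


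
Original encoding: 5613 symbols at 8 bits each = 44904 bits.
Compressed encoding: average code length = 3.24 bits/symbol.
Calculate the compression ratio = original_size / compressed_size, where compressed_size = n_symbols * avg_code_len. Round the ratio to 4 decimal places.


original_size = n_symbols * orig_bits = 5613 * 8 = 44904 bits
compressed_size = n_symbols * avg_code_len = 5613 * 3.24 = 18186.12 bits
ratio = original_size / compressed_size = 44904 / 18186.12 = 2.4691

Compression ratio = 2.4691


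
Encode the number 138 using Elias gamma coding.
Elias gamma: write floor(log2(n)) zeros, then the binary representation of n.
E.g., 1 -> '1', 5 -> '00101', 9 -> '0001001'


num_bits = floor(log2(138)) + 1 = 8
leading_zeros = num_bits - 1 = 7
binary(138) = 10001010

Elias gamma(138) = '0000000' + '10001010' = 000000010001010 (15 bits)


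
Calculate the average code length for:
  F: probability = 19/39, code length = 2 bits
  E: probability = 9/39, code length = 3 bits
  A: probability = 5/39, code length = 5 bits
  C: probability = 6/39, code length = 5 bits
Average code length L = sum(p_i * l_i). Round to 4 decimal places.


Weighted contributions p_i * l_i:
  F: (19/39) * 2 = 38/39
  E: (9/39) * 3 = 27/39
  A: (5/39) * 5 = 25/39
  C: (6/39) * 5 = 30/39
Sum = (38 + 27 + 25 + 30)/39 = 120/39

L = 120/39 = 3.0769 bits/symbol


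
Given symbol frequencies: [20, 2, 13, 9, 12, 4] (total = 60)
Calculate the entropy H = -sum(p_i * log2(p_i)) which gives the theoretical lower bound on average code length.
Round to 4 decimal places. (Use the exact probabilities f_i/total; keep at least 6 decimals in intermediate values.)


Per-symbol terms -p_i * log2(p_i) with p_i = f_i/60:
  p = 20/60 = 0.333333: log2(p) = -1.584963, -p*log2(p) = 0.528321
  p = 2/60 = 0.033333: log2(p) = -4.906891, -p*log2(p) = 0.163563
  p = 13/60 = 0.216667: log2(p) = -2.206451, -p*log2(p) = 0.478064
  p = 9/60 = 0.150000: log2(p) = -2.736966, -p*log2(p) = 0.410545
  p = 12/60 = 0.200000: log2(p) = -2.321928, -p*log2(p) = 0.464386
  p = 4/60 = 0.066667: log2(p) = -3.906891, -p*log2(p) = 0.260459
H = 0.528321 + 0.163563 + 0.478064 + 0.410545 + 0.464386 + 0.260459 = 2.305338

H = 2.3053 bits/symbol


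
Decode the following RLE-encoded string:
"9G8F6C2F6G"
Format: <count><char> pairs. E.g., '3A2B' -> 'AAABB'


Expanding each <count><char> pair:
  9G -> 'GGGGGGGGG'
  8F -> 'FFFFFFFF'
  6C -> 'CCCCCC'
  2F -> 'FF'
  6G -> 'GGGGGG'

Decoded = GGGGGGGGGFFFFFFFFCCCCCCFFGGGGGG


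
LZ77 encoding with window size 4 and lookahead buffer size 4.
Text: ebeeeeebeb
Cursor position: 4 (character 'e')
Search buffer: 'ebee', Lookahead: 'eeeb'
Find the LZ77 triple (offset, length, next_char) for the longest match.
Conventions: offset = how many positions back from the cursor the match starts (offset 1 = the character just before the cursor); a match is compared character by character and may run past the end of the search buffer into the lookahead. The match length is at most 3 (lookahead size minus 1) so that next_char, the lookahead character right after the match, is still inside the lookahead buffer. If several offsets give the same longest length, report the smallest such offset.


Try each offset into the search buffer:
  offset=1 (pos 3, char 'e'): match length 3
  offset=2 (pos 2, char 'e'): match length 3
  offset=3 (pos 1, char 'b'): match length 0
  offset=4 (pos 0, char 'e'): match length 1
Longest match has length 3, found at offsets 1, 2; take the smallest, offset 1.
next_char = character at position 4 + 3 = 7 -> 'b'

Best match: offset=1, length=3 (matching 'eee' starting at position 3)
LZ77 triple: (1, 3, 'b')


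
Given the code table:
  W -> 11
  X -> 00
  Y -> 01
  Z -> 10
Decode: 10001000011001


Decoding:
10 -> Z
00 -> X
10 -> Z
00 -> X
01 -> Y
10 -> Z
01 -> Y


Result: ZXZXYZY


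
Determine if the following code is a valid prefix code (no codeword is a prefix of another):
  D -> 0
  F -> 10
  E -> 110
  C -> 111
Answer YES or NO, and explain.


Checking each pair (does one codeword prefix another?):
  D='0' vs F='10': no prefix
  D='0' vs E='110': no prefix
  D='0' vs C='111': no prefix
  F='10' vs D='0': no prefix
  F='10' vs E='110': no prefix
  F='10' vs C='111': no prefix
  E='110' vs D='0': no prefix
  E='110' vs F='10': no prefix
  E='110' vs C='111': no prefix
  C='111' vs D='0': no prefix
  C='111' vs F='10': no prefix
  C='111' vs E='110': no prefix
No violation found over all pairs.

YES -- this is a valid prefix code. No codeword is a prefix of any other codeword.


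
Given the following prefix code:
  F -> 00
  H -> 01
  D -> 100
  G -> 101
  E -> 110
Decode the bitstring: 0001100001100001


Decoding step by step:
Bits 00 -> F
Bits 01 -> H
Bits 100 -> D
Bits 00 -> F
Bits 110 -> E
Bits 00 -> F
Bits 01 -> H


Decoded message: FHDFEFH


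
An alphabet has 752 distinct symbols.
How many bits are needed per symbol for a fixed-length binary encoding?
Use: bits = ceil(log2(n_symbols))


log2(752) = 9.5546
Bracket: 2^9 = 512 < 752 <= 2^10 = 1024
So ceil(log2(752)) = 10

bits = ceil(log2(752)) = ceil(9.5546) = 10 bits


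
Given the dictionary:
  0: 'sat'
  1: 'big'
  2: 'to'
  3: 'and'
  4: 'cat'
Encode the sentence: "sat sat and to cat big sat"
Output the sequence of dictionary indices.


Look up each word in the dictionary:
  'sat' -> 0
  'sat' -> 0
  'and' -> 3
  'to' -> 2
  'cat' -> 4
  'big' -> 1
  'sat' -> 0

Encoded: [0, 0, 3, 2, 4, 1, 0]


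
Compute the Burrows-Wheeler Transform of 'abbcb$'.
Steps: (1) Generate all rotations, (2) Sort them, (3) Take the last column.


Rotations (sorted):
  0: $abbcb -> last char: b
  1: abbcb$ -> last char: $
  2: b$abbc -> last char: c
  3: bbcb$a -> last char: a
  4: bcb$ab -> last char: b
  5: cb$abb -> last char: b


BWT = b$cabb


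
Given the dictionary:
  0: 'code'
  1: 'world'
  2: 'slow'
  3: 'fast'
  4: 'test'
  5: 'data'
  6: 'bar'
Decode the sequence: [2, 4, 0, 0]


Look up each index in the dictionary:
  2 -> 'slow'
  4 -> 'test'
  0 -> 'code'
  0 -> 'code'

Decoded: "slow test code code"


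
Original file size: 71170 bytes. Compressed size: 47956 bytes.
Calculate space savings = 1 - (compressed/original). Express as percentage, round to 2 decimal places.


ratio = compressed/original = 47956/71170 = 0.673823
savings = 1 - ratio = 1 - 0.673823 = 0.326177
as a percentage: 0.326177 * 100 = 32.62%

Space savings = 1 - 47956/71170 = 32.62%


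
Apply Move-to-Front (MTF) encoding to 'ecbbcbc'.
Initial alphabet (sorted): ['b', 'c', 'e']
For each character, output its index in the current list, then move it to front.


MTF encoding:
'e': index 2 in ['b', 'c', 'e'] -> ['e', 'b', 'c']
'c': index 2 in ['e', 'b', 'c'] -> ['c', 'e', 'b']
'b': index 2 in ['c', 'e', 'b'] -> ['b', 'c', 'e']
'b': index 0 in ['b', 'c', 'e'] -> ['b', 'c', 'e']
'c': index 1 in ['b', 'c', 'e'] -> ['c', 'b', 'e']
'b': index 1 in ['c', 'b', 'e'] -> ['b', 'c', 'e']
'c': index 1 in ['b', 'c', 'e'] -> ['c', 'b', 'e']


Output: [2, 2, 2, 0, 1, 1, 1]


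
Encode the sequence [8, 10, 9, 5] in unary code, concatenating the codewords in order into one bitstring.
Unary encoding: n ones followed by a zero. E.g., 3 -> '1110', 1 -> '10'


Encode each number as n ones followed by a terminating 0:
  8 -> 111111110 (9 bits)
  10 -> 11111111110 (11 bits)
  9 -> 1111111110 (10 bits)
  5 -> 111110 (6 bits)
Total length = 9 + 11 + 10 + 6 = 36 bits.

Unary([8, 10, 9, 5]) = 111111110111111111101111111110111110 (36 bits)


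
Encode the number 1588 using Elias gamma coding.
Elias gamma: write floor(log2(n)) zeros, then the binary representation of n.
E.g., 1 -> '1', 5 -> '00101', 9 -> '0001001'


num_bits = floor(log2(1588)) + 1 = 11
leading_zeros = num_bits - 1 = 10
binary(1588) = 11000110100

Elias gamma(1588) = '0000000000' + '11000110100' = 000000000011000110100 (21 bits)


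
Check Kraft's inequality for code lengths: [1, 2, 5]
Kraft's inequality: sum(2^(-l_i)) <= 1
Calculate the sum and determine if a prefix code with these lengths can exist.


Sum = 2^(-1) + 2^(-2) + 2^(-5)
    = 0.5 + 0.25 + 0.03125
    = 25/32 = 0.78125
Since 0.78125 <= 1, Kraft's inequality IS satisfied.
A prefix code with these lengths CAN exist.

Kraft sum = 0.78125. Satisfied.


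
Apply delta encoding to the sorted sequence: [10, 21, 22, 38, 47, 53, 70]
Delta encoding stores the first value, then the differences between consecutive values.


First value: 10
Deltas:
  21 - 10 = 11
  22 - 21 = 1
  38 - 22 = 16
  47 - 38 = 9
  53 - 47 = 6
  70 - 53 = 17


Delta encoded: [10, 11, 1, 16, 9, 6, 17]


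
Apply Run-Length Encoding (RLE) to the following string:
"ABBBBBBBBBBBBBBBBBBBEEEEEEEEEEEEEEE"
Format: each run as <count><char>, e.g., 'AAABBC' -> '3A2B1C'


Scanning runs left to right:
  i=0: run of 'A' x 1 -> '1A'
  i=1: run of 'B' x 19 -> '19B'
  i=20: run of 'E' x 15 -> '15E'

RLE = 1A19B15E


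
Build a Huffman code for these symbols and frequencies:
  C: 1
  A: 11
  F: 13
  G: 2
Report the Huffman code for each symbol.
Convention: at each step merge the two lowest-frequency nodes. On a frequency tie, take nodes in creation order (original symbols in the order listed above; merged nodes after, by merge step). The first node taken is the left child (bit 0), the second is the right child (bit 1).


Huffman tree construction:
Step 1: Merge C(1) + G(2) = 3
Step 2: Merge (C+G)(3) + A(11) = 14
Step 3: Merge F(13) + ((C+G)+A)(14) = 27
Read each symbol's code off the tree from the root (left child = 0, right child = 1).

Codes:
  C: 100 (length 3)
  A: 11 (length 2)
  F: 0 (length 1)
  G: 101 (length 3)
Average code length: 44/27 = 1.6296 bits/symbol


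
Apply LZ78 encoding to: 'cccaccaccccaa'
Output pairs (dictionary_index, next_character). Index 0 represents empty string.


LZ78 encoding steps:
Dictionary: {0: ''}
Step 1: w='' (idx 0), next='c' -> output (0, 'c'), add 'c' as idx 1
Step 2: w='c' (idx 1), next='c' -> output (1, 'c'), add 'cc' as idx 2
Step 3: w='' (idx 0), next='a' -> output (0, 'a'), add 'a' as idx 3
Step 4: w='cc' (idx 2), next='a' -> output (2, 'a'), add 'cca' as idx 4
Step 5: w='cc' (idx 2), next='c' -> output (2, 'c'), add 'ccc' as idx 5
Step 6: w='c' (idx 1), next='a' -> output (1, 'a'), add 'ca' as idx 6
Step 7: w='a' (idx 3), end of input -> output (3, '')


Encoded: [(0, 'c'), (1, 'c'), (0, 'a'), (2, 'a'), (2, 'c'), (1, 'a'), (3, '')]


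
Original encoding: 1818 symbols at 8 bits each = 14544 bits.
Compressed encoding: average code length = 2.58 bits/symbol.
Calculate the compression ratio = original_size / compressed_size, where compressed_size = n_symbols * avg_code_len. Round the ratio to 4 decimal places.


original_size = n_symbols * orig_bits = 1818 * 8 = 14544 bits
compressed_size = n_symbols * avg_code_len = 1818 * 2.58 = 4690.44 bits
ratio = original_size / compressed_size = 14544 / 4690.44 = 3.1008

Compression ratio = 3.1008


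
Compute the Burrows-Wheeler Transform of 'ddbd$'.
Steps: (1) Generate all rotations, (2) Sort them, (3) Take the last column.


Rotations (sorted):
  0: $ddbd -> last char: d
  1: bd$dd -> last char: d
  2: d$ddb -> last char: b
  3: dbd$d -> last char: d
  4: ddbd$ -> last char: $


BWT = ddbd$


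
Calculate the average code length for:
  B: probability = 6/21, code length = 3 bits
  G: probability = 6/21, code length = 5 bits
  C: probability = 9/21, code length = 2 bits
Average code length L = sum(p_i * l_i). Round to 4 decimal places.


Weighted contributions p_i * l_i:
  B: (6/21) * 3 = 18/21
  G: (6/21) * 5 = 30/21
  C: (9/21) * 2 = 18/21
Sum = (18 + 30 + 18)/21 = 66/21

L = 66/21 = 3.1429 bits/symbol


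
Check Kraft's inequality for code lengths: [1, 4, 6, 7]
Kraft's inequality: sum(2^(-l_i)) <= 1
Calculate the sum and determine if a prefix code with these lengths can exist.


Sum = 2^(-1) + 2^(-4) + 2^(-6) + 2^(-7)
    = 0.5 + 0.0625 + 0.015625 + 0.0078125
    = 75/128 = 0.5859375
Since 0.5859375 <= 1, Kraft's inequality IS satisfied.
A prefix code with these lengths CAN exist.

Kraft sum = 0.5859375. Satisfied.


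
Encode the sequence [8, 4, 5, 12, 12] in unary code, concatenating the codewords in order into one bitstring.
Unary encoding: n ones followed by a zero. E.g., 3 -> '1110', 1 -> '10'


Encode each number as n ones followed by a terminating 0:
  8 -> 111111110 (9 bits)
  4 -> 11110 (5 bits)
  5 -> 111110 (6 bits)
  12 -> 1111111111110 (13 bits)
  12 -> 1111111111110 (13 bits)
Total length = 9 + 5 + 6 + 13 + 13 = 46 bits.

Unary([8, 4, 5, 12, 12]) = 1111111101111011111011111111111101111111111110 (46 bits)


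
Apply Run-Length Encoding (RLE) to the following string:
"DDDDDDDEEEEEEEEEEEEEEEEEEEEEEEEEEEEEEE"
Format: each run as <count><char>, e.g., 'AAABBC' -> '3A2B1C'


Scanning runs left to right:
  i=0: run of 'D' x 7 -> '7D'
  i=7: run of 'E' x 31 -> '31E'

RLE = 7D31E


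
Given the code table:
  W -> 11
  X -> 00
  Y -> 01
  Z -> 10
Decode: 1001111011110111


Decoding:
10 -> Z
01 -> Y
11 -> W
10 -> Z
11 -> W
11 -> W
01 -> Y
11 -> W


Result: ZYWZWWYW


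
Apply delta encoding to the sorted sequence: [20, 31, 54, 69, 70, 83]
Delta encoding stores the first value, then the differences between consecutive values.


First value: 20
Deltas:
  31 - 20 = 11
  54 - 31 = 23
  69 - 54 = 15
  70 - 69 = 1
  83 - 70 = 13


Delta encoded: [20, 11, 23, 15, 1, 13]


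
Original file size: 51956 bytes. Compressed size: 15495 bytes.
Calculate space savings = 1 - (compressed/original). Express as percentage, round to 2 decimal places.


ratio = compressed/original = 15495/51956 = 0.298233
savings = 1 - ratio = 1 - 0.298233 = 0.701767
as a percentage: 0.701767 * 100 = 70.18%

Space savings = 1 - 15495/51956 = 70.18%


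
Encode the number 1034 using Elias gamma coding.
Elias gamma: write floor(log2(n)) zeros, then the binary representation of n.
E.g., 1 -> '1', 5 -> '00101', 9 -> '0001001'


num_bits = floor(log2(1034)) + 1 = 11
leading_zeros = num_bits - 1 = 10
binary(1034) = 10000001010

Elias gamma(1034) = '0000000000' + '10000001010' = 000000000010000001010 (21 bits)


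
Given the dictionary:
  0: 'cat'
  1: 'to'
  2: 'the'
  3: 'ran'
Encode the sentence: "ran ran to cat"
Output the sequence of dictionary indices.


Look up each word in the dictionary:
  'ran' -> 3
  'ran' -> 3
  'to' -> 1
  'cat' -> 0

Encoded: [3, 3, 1, 0]


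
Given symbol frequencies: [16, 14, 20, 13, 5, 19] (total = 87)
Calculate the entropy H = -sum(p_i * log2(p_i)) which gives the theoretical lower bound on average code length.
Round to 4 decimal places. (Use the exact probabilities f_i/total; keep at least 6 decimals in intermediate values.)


Per-symbol terms -p_i * log2(p_i) with p_i = f_i/87:
  p = 16/87 = 0.183908: log2(p) = -2.442943, -p*log2(p) = 0.449277
  p = 14/87 = 0.160920: log2(p) = -2.635589, -p*log2(p) = 0.424118
  p = 20/87 = 0.229885: log2(p) = -2.121015, -p*log2(p) = 0.487590
  p = 13/87 = 0.149425: log2(p) = -2.742504, -p*log2(p) = 0.409799
  p = 5/87 = 0.057471: log2(p) = -4.121015, -p*log2(p) = 0.236840
  p = 19/87 = 0.218391: log2(p) = -2.195016, -p*log2(p) = 0.479371
H = 0.449277 + 0.424118 + 0.487590 + 0.409799 + 0.236840 + 0.479371 = 2.486995

H = 2.487 bits/symbol


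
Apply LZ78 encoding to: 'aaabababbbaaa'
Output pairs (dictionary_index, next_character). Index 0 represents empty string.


LZ78 encoding steps:
Dictionary: {0: ''}
Step 1: w='' (idx 0), next='a' -> output (0, 'a'), add 'a' as idx 1
Step 2: w='a' (idx 1), next='a' -> output (1, 'a'), add 'aa' as idx 2
Step 3: w='' (idx 0), next='b' -> output (0, 'b'), add 'b' as idx 3
Step 4: w='a' (idx 1), next='b' -> output (1, 'b'), add 'ab' as idx 4
Step 5: w='ab' (idx 4), next='b' -> output (4, 'b'), add 'abb' as idx 5
Step 6: w='b' (idx 3), next='a' -> output (3, 'a'), add 'ba' as idx 6
Step 7: w='aa' (idx 2), end of input -> output (2, '')


Encoded: [(0, 'a'), (1, 'a'), (0, 'b'), (1, 'b'), (4, 'b'), (3, 'a'), (2, '')]


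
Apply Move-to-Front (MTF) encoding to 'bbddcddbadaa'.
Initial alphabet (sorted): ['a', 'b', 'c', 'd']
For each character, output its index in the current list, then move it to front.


MTF encoding:
'b': index 1 in ['a', 'b', 'c', 'd'] -> ['b', 'a', 'c', 'd']
'b': index 0 in ['b', 'a', 'c', 'd'] -> ['b', 'a', 'c', 'd']
'd': index 3 in ['b', 'a', 'c', 'd'] -> ['d', 'b', 'a', 'c']
'd': index 0 in ['d', 'b', 'a', 'c'] -> ['d', 'b', 'a', 'c']
'c': index 3 in ['d', 'b', 'a', 'c'] -> ['c', 'd', 'b', 'a']
'd': index 1 in ['c', 'd', 'b', 'a'] -> ['d', 'c', 'b', 'a']
'd': index 0 in ['d', 'c', 'b', 'a'] -> ['d', 'c', 'b', 'a']
'b': index 2 in ['d', 'c', 'b', 'a'] -> ['b', 'd', 'c', 'a']
'a': index 3 in ['b', 'd', 'c', 'a'] -> ['a', 'b', 'd', 'c']
'd': index 2 in ['a', 'b', 'd', 'c'] -> ['d', 'a', 'b', 'c']
'a': index 1 in ['d', 'a', 'b', 'c'] -> ['a', 'd', 'b', 'c']
'a': index 0 in ['a', 'd', 'b', 'c'] -> ['a', 'd', 'b', 'c']


Output: [1, 0, 3, 0, 3, 1, 0, 2, 3, 2, 1, 0]


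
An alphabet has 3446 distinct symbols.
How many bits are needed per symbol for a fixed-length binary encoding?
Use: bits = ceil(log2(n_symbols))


log2(3446) = 11.7507
Bracket: 2^11 = 2048 < 3446 <= 2^12 = 4096
So ceil(log2(3446)) = 12

bits = ceil(log2(3446)) = ceil(11.7507) = 12 bits


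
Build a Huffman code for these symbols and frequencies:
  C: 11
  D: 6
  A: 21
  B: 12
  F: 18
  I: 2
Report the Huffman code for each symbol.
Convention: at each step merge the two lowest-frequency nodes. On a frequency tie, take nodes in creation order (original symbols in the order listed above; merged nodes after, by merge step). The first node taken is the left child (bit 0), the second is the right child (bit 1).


Huffman tree construction:
Step 1: Merge I(2) + D(6) = 8
Step 2: Merge (I+D)(8) + C(11) = 19
Step 3: Merge B(12) + F(18) = 30
Step 4: Merge ((I+D)+C)(19) + A(21) = 40
Step 5: Merge (B+F)(30) + (((I+D)+C)+A)(40) = 70
Read each symbol's code off the tree from the root (left child = 0, right child = 1).

Codes:
  C: 101 (length 3)
  D: 1001 (length 4)
  A: 11 (length 2)
  B: 00 (length 2)
  F: 01 (length 2)
  I: 1000 (length 4)
Average code length: 167/70 = 2.3857 bits/symbol


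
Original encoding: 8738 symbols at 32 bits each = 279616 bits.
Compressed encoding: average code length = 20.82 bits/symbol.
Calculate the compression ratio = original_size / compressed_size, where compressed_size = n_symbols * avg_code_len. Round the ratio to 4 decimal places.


original_size = n_symbols * orig_bits = 8738 * 32 = 279616 bits
compressed_size = n_symbols * avg_code_len = 8738 * 20.82 = 181925.16 bits
ratio = original_size / compressed_size = 279616 / 181925.16 = 1.537

Compression ratio = 1.537


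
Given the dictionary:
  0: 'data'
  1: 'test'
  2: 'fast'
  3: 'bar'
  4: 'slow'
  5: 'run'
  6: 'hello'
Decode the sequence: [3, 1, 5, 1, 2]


Look up each index in the dictionary:
  3 -> 'bar'
  1 -> 'test'
  5 -> 'run'
  1 -> 'test'
  2 -> 'fast'

Decoded: "bar test run test fast"


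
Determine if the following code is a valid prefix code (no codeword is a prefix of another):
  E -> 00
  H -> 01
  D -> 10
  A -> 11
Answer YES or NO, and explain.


Checking each pair (does one codeword prefix another?):
  E='00' vs H='01': no prefix
  E='00' vs D='10': no prefix
  E='00' vs A='11': no prefix
  H='01' vs E='00': no prefix
  H='01' vs D='10': no prefix
  H='01' vs A='11': no prefix
  D='10' vs E='00': no prefix
  D='10' vs H='01': no prefix
  D='10' vs A='11': no prefix
  A='11' vs E='00': no prefix
  A='11' vs H='01': no prefix
  A='11' vs D='10': no prefix
No violation found over all pairs.

YES -- this is a valid prefix code. No codeword is a prefix of any other codeword.


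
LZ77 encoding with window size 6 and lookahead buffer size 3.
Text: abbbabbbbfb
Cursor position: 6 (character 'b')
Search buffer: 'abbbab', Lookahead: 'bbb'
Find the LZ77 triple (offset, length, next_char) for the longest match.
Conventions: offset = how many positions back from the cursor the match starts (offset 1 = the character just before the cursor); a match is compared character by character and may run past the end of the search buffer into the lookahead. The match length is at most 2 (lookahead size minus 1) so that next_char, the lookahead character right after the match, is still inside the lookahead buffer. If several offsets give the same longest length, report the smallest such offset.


Try each offset into the search buffer:
  offset=1 (pos 5, char 'b'): match length 2
  offset=2 (pos 4, char 'a'): match length 0
  offset=3 (pos 3, char 'b'): match length 1
  offset=4 (pos 2, char 'b'): match length 2
  offset=5 (pos 1, char 'b'): match length 2
  offset=6 (pos 0, char 'a'): match length 0
Longest match has length 2, found at offsets 1, 4, 5; take the smallest, offset 1.
next_char = character at position 6 + 2 = 8 -> 'b'

Best match: offset=1, length=2 (matching 'bb' starting at position 5)
LZ77 triple: (1, 2, 'b')


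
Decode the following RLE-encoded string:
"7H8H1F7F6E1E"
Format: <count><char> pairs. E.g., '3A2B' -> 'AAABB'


Expanding each <count><char> pair:
  7H -> 'HHHHHHH'
  8H -> 'HHHHHHHH'
  1F -> 'F'
  7F -> 'FFFFFFF'
  6E -> 'EEEEEE'
  1E -> 'E'

Decoded = HHHHHHHHHHHHHHHFFFFFFFFEEEEEEE


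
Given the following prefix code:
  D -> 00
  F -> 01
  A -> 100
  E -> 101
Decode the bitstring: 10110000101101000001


Decoding step by step:
Bits 101 -> E
Bits 100 -> A
Bits 00 -> D
Bits 101 -> E
Bits 101 -> E
Bits 00 -> D
Bits 00 -> D
Bits 01 -> F


Decoded message: EADEEDDF


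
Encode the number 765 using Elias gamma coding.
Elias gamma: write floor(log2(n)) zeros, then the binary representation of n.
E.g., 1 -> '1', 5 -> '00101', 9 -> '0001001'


num_bits = floor(log2(765)) + 1 = 10
leading_zeros = num_bits - 1 = 9
binary(765) = 1011111101

Elias gamma(765) = '000000000' + '1011111101' = 0000000001011111101 (19 bits)


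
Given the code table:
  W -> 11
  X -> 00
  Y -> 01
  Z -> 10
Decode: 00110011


Decoding:
00 -> X
11 -> W
00 -> X
11 -> W


Result: XWXW


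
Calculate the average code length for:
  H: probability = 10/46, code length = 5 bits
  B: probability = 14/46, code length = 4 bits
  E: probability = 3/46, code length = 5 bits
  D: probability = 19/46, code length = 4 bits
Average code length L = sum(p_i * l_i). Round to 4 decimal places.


Weighted contributions p_i * l_i:
  H: (10/46) * 5 = 50/46
  B: (14/46) * 4 = 56/46
  E: (3/46) * 5 = 15/46
  D: (19/46) * 4 = 76/46
Sum = (50 + 56 + 15 + 76)/46 = 197/46

L = 197/46 = 4.2826 bits/symbol


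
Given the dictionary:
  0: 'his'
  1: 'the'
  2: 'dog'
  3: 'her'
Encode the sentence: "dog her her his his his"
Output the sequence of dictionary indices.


Look up each word in the dictionary:
  'dog' -> 2
  'her' -> 3
  'her' -> 3
  'his' -> 0
  'his' -> 0
  'his' -> 0

Encoded: [2, 3, 3, 0, 0, 0]


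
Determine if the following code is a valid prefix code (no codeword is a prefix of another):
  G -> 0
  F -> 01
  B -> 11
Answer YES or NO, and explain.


Checking each pair (does one codeword prefix another?):
  G='0' vs F='01': prefix -- VIOLATION

NO -- this is NOT a valid prefix code. G (0) is a prefix of F (01).


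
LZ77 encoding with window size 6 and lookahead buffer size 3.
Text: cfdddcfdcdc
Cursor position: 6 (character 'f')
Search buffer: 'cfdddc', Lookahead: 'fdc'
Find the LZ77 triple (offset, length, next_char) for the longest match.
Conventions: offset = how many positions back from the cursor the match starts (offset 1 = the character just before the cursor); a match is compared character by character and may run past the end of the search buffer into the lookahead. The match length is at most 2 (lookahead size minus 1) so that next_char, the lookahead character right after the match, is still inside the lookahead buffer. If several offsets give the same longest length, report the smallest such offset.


Try each offset into the search buffer:
  offset=1 (pos 5, char 'c'): match length 0
  offset=2 (pos 4, char 'd'): match length 0
  offset=3 (pos 3, char 'd'): match length 0
  offset=4 (pos 2, char 'd'): match length 0
  offset=5 (pos 1, char 'f'): match length 2
  offset=6 (pos 0, char 'c'): match length 0
Longest match has length 2 at offset 5.
next_char = character at position 6 + 2 = 8 -> 'c'

Best match: offset=5, length=2 (matching 'fd' starting at position 1)
LZ77 triple: (5, 2, 'c')


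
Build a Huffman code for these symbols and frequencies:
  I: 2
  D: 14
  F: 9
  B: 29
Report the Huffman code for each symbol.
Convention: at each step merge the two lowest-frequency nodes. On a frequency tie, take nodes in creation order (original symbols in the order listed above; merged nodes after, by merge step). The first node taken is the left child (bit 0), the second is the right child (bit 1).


Huffman tree construction:
Step 1: Merge I(2) + F(9) = 11
Step 2: Merge (I+F)(11) + D(14) = 25
Step 3: Merge ((I+F)+D)(25) + B(29) = 54
Read each symbol's code off the tree from the root (left child = 0, right child = 1).

Codes:
  I: 000 (length 3)
  D: 01 (length 2)
  F: 001 (length 3)
  B: 1 (length 1)
Average code length: 90/54 = 1.6667 bits/symbol


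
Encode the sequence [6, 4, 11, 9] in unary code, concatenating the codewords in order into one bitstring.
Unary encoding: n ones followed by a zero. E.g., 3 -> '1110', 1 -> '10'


Encode each number as n ones followed by a terminating 0:
  6 -> 1111110 (7 bits)
  4 -> 11110 (5 bits)
  11 -> 111111111110 (12 bits)
  9 -> 1111111110 (10 bits)
Total length = 7 + 5 + 12 + 10 = 34 bits.

Unary([6, 4, 11, 9]) = 1111110111101111111111101111111110 (34 bits)


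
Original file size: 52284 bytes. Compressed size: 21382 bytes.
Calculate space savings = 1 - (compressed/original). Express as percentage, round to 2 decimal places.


ratio = compressed/original = 21382/52284 = 0.408959
savings = 1 - ratio = 1 - 0.408959 = 0.591041
as a percentage: 0.591041 * 100 = 59.1%

Space savings = 1 - 21382/52284 = 59.1%


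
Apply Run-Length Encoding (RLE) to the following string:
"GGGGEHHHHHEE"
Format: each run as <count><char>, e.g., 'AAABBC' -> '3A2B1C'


Scanning runs left to right:
  i=0: run of 'G' x 4 -> '4G'
  i=4: run of 'E' x 1 -> '1E'
  i=5: run of 'H' x 5 -> '5H'
  i=10: run of 'E' x 2 -> '2E'

RLE = 4G1E5H2E


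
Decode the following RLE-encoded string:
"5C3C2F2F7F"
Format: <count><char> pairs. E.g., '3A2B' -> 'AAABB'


Expanding each <count><char> pair:
  5C -> 'CCCCC'
  3C -> 'CCC'
  2F -> 'FF'
  2F -> 'FF'
  7F -> 'FFFFFFF'

Decoded = CCCCCCCCFFFFFFFFFFF


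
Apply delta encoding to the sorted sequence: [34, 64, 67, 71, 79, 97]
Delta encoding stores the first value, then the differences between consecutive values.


First value: 34
Deltas:
  64 - 34 = 30
  67 - 64 = 3
  71 - 67 = 4
  79 - 71 = 8
  97 - 79 = 18


Delta encoded: [34, 30, 3, 4, 8, 18]


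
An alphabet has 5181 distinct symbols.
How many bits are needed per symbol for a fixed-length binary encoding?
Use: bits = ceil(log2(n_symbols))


log2(5181) = 12.339
Bracket: 2^12 = 4096 < 5181 <= 2^13 = 8192
So ceil(log2(5181)) = 13

bits = ceil(log2(5181)) = ceil(12.339) = 13 bits
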